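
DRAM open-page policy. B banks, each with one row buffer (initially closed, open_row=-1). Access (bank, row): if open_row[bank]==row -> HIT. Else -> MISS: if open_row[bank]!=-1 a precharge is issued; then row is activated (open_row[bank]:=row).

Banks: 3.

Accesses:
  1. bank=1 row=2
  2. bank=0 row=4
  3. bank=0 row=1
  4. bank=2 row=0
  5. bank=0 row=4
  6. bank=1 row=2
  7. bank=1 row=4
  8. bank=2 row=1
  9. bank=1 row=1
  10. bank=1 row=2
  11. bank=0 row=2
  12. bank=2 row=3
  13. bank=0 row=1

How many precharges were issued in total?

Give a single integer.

Answer: 9

Derivation:
Acc 1: bank1 row2 -> MISS (open row2); precharges=0
Acc 2: bank0 row4 -> MISS (open row4); precharges=0
Acc 3: bank0 row1 -> MISS (open row1); precharges=1
Acc 4: bank2 row0 -> MISS (open row0); precharges=1
Acc 5: bank0 row4 -> MISS (open row4); precharges=2
Acc 6: bank1 row2 -> HIT
Acc 7: bank1 row4 -> MISS (open row4); precharges=3
Acc 8: bank2 row1 -> MISS (open row1); precharges=4
Acc 9: bank1 row1 -> MISS (open row1); precharges=5
Acc 10: bank1 row2 -> MISS (open row2); precharges=6
Acc 11: bank0 row2 -> MISS (open row2); precharges=7
Acc 12: bank2 row3 -> MISS (open row3); precharges=8
Acc 13: bank0 row1 -> MISS (open row1); precharges=9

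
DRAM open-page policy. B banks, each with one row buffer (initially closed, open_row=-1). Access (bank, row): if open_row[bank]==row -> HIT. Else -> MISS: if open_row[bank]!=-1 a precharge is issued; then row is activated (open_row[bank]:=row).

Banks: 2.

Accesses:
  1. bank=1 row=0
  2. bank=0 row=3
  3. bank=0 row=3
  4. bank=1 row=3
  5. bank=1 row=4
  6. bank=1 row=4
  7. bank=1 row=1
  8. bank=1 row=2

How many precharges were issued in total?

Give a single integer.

Acc 1: bank1 row0 -> MISS (open row0); precharges=0
Acc 2: bank0 row3 -> MISS (open row3); precharges=0
Acc 3: bank0 row3 -> HIT
Acc 4: bank1 row3 -> MISS (open row3); precharges=1
Acc 5: bank1 row4 -> MISS (open row4); precharges=2
Acc 6: bank1 row4 -> HIT
Acc 7: bank1 row1 -> MISS (open row1); precharges=3
Acc 8: bank1 row2 -> MISS (open row2); precharges=4

Answer: 4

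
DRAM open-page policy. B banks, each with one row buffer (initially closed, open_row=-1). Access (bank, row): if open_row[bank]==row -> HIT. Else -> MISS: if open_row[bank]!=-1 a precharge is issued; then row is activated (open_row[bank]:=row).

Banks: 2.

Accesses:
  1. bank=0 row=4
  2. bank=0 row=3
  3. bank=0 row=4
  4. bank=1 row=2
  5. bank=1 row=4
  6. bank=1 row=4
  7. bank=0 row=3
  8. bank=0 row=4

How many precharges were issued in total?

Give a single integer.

Answer: 5

Derivation:
Acc 1: bank0 row4 -> MISS (open row4); precharges=0
Acc 2: bank0 row3 -> MISS (open row3); precharges=1
Acc 3: bank0 row4 -> MISS (open row4); precharges=2
Acc 4: bank1 row2 -> MISS (open row2); precharges=2
Acc 5: bank1 row4 -> MISS (open row4); precharges=3
Acc 6: bank1 row4 -> HIT
Acc 7: bank0 row3 -> MISS (open row3); precharges=4
Acc 8: bank0 row4 -> MISS (open row4); precharges=5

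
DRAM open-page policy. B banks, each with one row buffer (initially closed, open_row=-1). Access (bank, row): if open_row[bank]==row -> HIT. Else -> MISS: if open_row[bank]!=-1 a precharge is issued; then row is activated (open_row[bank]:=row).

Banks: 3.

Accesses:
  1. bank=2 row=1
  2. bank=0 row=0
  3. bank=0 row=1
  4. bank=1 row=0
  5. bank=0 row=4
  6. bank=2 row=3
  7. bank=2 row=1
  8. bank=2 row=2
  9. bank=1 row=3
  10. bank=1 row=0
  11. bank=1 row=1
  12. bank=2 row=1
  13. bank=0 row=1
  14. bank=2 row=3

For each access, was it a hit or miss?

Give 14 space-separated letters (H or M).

Answer: M M M M M M M M M M M M M M

Derivation:
Acc 1: bank2 row1 -> MISS (open row1); precharges=0
Acc 2: bank0 row0 -> MISS (open row0); precharges=0
Acc 3: bank0 row1 -> MISS (open row1); precharges=1
Acc 4: bank1 row0 -> MISS (open row0); precharges=1
Acc 5: bank0 row4 -> MISS (open row4); precharges=2
Acc 6: bank2 row3 -> MISS (open row3); precharges=3
Acc 7: bank2 row1 -> MISS (open row1); precharges=4
Acc 8: bank2 row2 -> MISS (open row2); precharges=5
Acc 9: bank1 row3 -> MISS (open row3); precharges=6
Acc 10: bank1 row0 -> MISS (open row0); precharges=7
Acc 11: bank1 row1 -> MISS (open row1); precharges=8
Acc 12: bank2 row1 -> MISS (open row1); precharges=9
Acc 13: bank0 row1 -> MISS (open row1); precharges=10
Acc 14: bank2 row3 -> MISS (open row3); precharges=11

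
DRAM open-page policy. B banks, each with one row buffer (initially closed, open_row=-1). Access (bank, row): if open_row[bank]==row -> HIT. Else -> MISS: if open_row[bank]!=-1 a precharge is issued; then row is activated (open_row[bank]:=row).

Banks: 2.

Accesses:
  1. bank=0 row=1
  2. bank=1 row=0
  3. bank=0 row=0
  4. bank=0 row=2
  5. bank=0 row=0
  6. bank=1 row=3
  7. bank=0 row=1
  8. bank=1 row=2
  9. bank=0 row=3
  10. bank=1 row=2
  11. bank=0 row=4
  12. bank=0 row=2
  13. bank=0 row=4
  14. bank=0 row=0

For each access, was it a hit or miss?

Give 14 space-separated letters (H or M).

Acc 1: bank0 row1 -> MISS (open row1); precharges=0
Acc 2: bank1 row0 -> MISS (open row0); precharges=0
Acc 3: bank0 row0 -> MISS (open row0); precharges=1
Acc 4: bank0 row2 -> MISS (open row2); precharges=2
Acc 5: bank0 row0 -> MISS (open row0); precharges=3
Acc 6: bank1 row3 -> MISS (open row3); precharges=4
Acc 7: bank0 row1 -> MISS (open row1); precharges=5
Acc 8: bank1 row2 -> MISS (open row2); precharges=6
Acc 9: bank0 row3 -> MISS (open row3); precharges=7
Acc 10: bank1 row2 -> HIT
Acc 11: bank0 row4 -> MISS (open row4); precharges=8
Acc 12: bank0 row2 -> MISS (open row2); precharges=9
Acc 13: bank0 row4 -> MISS (open row4); precharges=10
Acc 14: bank0 row0 -> MISS (open row0); precharges=11

Answer: M M M M M M M M M H M M M M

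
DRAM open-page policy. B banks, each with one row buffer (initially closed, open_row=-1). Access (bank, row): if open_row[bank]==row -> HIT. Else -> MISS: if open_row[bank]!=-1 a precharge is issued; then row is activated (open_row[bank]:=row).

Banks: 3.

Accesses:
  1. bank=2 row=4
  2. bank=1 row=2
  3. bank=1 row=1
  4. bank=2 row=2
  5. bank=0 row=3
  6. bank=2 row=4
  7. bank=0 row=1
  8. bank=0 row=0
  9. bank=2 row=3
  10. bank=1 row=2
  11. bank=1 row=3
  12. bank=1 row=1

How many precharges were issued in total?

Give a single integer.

Acc 1: bank2 row4 -> MISS (open row4); precharges=0
Acc 2: bank1 row2 -> MISS (open row2); precharges=0
Acc 3: bank1 row1 -> MISS (open row1); precharges=1
Acc 4: bank2 row2 -> MISS (open row2); precharges=2
Acc 5: bank0 row3 -> MISS (open row3); precharges=2
Acc 6: bank2 row4 -> MISS (open row4); precharges=3
Acc 7: bank0 row1 -> MISS (open row1); precharges=4
Acc 8: bank0 row0 -> MISS (open row0); precharges=5
Acc 9: bank2 row3 -> MISS (open row3); precharges=6
Acc 10: bank1 row2 -> MISS (open row2); precharges=7
Acc 11: bank1 row3 -> MISS (open row3); precharges=8
Acc 12: bank1 row1 -> MISS (open row1); precharges=9

Answer: 9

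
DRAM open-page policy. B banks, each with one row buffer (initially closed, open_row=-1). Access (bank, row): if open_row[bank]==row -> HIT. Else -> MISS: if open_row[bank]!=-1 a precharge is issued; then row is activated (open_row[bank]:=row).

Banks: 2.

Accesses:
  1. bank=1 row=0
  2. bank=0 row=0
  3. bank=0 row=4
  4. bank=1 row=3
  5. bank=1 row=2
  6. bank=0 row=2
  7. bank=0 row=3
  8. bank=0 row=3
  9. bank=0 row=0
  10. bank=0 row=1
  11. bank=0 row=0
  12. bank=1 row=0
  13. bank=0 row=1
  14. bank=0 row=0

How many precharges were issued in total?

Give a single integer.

Answer: 11

Derivation:
Acc 1: bank1 row0 -> MISS (open row0); precharges=0
Acc 2: bank0 row0 -> MISS (open row0); precharges=0
Acc 3: bank0 row4 -> MISS (open row4); precharges=1
Acc 4: bank1 row3 -> MISS (open row3); precharges=2
Acc 5: bank1 row2 -> MISS (open row2); precharges=3
Acc 6: bank0 row2 -> MISS (open row2); precharges=4
Acc 7: bank0 row3 -> MISS (open row3); precharges=5
Acc 8: bank0 row3 -> HIT
Acc 9: bank0 row0 -> MISS (open row0); precharges=6
Acc 10: bank0 row1 -> MISS (open row1); precharges=7
Acc 11: bank0 row0 -> MISS (open row0); precharges=8
Acc 12: bank1 row0 -> MISS (open row0); precharges=9
Acc 13: bank0 row1 -> MISS (open row1); precharges=10
Acc 14: bank0 row0 -> MISS (open row0); precharges=11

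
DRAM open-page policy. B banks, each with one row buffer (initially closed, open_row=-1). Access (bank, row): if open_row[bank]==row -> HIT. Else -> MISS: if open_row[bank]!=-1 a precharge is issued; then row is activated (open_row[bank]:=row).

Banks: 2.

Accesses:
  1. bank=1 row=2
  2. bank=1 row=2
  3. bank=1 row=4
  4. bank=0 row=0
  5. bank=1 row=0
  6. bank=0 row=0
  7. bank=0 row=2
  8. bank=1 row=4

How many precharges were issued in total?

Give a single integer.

Answer: 4

Derivation:
Acc 1: bank1 row2 -> MISS (open row2); precharges=0
Acc 2: bank1 row2 -> HIT
Acc 3: bank1 row4 -> MISS (open row4); precharges=1
Acc 4: bank0 row0 -> MISS (open row0); precharges=1
Acc 5: bank1 row0 -> MISS (open row0); precharges=2
Acc 6: bank0 row0 -> HIT
Acc 7: bank0 row2 -> MISS (open row2); precharges=3
Acc 8: bank1 row4 -> MISS (open row4); precharges=4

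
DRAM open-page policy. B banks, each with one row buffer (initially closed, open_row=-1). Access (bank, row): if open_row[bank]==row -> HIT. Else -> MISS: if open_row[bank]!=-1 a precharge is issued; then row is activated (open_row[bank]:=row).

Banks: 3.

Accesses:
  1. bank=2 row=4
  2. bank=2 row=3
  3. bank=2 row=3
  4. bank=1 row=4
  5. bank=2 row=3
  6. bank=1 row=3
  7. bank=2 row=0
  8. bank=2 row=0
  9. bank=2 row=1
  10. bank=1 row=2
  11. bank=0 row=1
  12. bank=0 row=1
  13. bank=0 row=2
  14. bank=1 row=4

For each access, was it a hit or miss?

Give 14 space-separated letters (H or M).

Acc 1: bank2 row4 -> MISS (open row4); precharges=0
Acc 2: bank2 row3 -> MISS (open row3); precharges=1
Acc 3: bank2 row3 -> HIT
Acc 4: bank1 row4 -> MISS (open row4); precharges=1
Acc 5: bank2 row3 -> HIT
Acc 6: bank1 row3 -> MISS (open row3); precharges=2
Acc 7: bank2 row0 -> MISS (open row0); precharges=3
Acc 8: bank2 row0 -> HIT
Acc 9: bank2 row1 -> MISS (open row1); precharges=4
Acc 10: bank1 row2 -> MISS (open row2); precharges=5
Acc 11: bank0 row1 -> MISS (open row1); precharges=5
Acc 12: bank0 row1 -> HIT
Acc 13: bank0 row2 -> MISS (open row2); precharges=6
Acc 14: bank1 row4 -> MISS (open row4); precharges=7

Answer: M M H M H M M H M M M H M M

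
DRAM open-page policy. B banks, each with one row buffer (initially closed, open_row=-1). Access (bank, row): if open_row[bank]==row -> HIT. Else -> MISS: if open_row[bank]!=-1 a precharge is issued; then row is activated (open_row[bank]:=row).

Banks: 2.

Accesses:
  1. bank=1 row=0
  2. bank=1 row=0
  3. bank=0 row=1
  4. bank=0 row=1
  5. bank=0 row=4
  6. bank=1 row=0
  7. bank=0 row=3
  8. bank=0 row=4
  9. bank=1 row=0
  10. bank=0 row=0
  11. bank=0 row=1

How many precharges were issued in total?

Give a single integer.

Answer: 5

Derivation:
Acc 1: bank1 row0 -> MISS (open row0); precharges=0
Acc 2: bank1 row0 -> HIT
Acc 3: bank0 row1 -> MISS (open row1); precharges=0
Acc 4: bank0 row1 -> HIT
Acc 5: bank0 row4 -> MISS (open row4); precharges=1
Acc 6: bank1 row0 -> HIT
Acc 7: bank0 row3 -> MISS (open row3); precharges=2
Acc 8: bank0 row4 -> MISS (open row4); precharges=3
Acc 9: bank1 row0 -> HIT
Acc 10: bank0 row0 -> MISS (open row0); precharges=4
Acc 11: bank0 row1 -> MISS (open row1); precharges=5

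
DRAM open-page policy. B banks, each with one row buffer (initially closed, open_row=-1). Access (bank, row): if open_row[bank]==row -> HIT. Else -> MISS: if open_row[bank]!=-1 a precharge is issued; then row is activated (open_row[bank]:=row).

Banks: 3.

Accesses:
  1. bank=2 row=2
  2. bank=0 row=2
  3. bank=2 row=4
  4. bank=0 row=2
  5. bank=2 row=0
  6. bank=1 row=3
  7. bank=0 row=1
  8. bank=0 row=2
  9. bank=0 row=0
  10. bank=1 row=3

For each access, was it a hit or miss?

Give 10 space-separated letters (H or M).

Acc 1: bank2 row2 -> MISS (open row2); precharges=0
Acc 2: bank0 row2 -> MISS (open row2); precharges=0
Acc 3: bank2 row4 -> MISS (open row4); precharges=1
Acc 4: bank0 row2 -> HIT
Acc 5: bank2 row0 -> MISS (open row0); precharges=2
Acc 6: bank1 row3 -> MISS (open row3); precharges=2
Acc 7: bank0 row1 -> MISS (open row1); precharges=3
Acc 8: bank0 row2 -> MISS (open row2); precharges=4
Acc 9: bank0 row0 -> MISS (open row0); precharges=5
Acc 10: bank1 row3 -> HIT

Answer: M M M H M M M M M H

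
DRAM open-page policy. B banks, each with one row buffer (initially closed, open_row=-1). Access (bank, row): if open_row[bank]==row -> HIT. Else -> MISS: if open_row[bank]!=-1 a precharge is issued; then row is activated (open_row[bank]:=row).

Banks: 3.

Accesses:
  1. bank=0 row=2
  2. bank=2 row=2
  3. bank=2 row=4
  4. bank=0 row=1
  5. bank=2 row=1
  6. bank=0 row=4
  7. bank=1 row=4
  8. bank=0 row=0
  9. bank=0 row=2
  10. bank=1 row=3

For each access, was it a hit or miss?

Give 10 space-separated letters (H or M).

Acc 1: bank0 row2 -> MISS (open row2); precharges=0
Acc 2: bank2 row2 -> MISS (open row2); precharges=0
Acc 3: bank2 row4 -> MISS (open row4); precharges=1
Acc 4: bank0 row1 -> MISS (open row1); precharges=2
Acc 5: bank2 row1 -> MISS (open row1); precharges=3
Acc 6: bank0 row4 -> MISS (open row4); precharges=4
Acc 7: bank1 row4 -> MISS (open row4); precharges=4
Acc 8: bank0 row0 -> MISS (open row0); precharges=5
Acc 9: bank0 row2 -> MISS (open row2); precharges=6
Acc 10: bank1 row3 -> MISS (open row3); precharges=7

Answer: M M M M M M M M M M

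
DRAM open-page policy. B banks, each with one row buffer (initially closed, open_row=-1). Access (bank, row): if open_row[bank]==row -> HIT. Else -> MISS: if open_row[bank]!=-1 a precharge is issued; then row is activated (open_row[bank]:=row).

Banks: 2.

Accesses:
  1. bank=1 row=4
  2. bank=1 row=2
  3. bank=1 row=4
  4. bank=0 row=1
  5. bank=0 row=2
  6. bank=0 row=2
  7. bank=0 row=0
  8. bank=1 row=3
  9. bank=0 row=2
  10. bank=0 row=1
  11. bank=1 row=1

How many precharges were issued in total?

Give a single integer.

Answer: 8

Derivation:
Acc 1: bank1 row4 -> MISS (open row4); precharges=0
Acc 2: bank1 row2 -> MISS (open row2); precharges=1
Acc 3: bank1 row4 -> MISS (open row4); precharges=2
Acc 4: bank0 row1 -> MISS (open row1); precharges=2
Acc 5: bank0 row2 -> MISS (open row2); precharges=3
Acc 6: bank0 row2 -> HIT
Acc 7: bank0 row0 -> MISS (open row0); precharges=4
Acc 8: bank1 row3 -> MISS (open row3); precharges=5
Acc 9: bank0 row2 -> MISS (open row2); precharges=6
Acc 10: bank0 row1 -> MISS (open row1); precharges=7
Acc 11: bank1 row1 -> MISS (open row1); precharges=8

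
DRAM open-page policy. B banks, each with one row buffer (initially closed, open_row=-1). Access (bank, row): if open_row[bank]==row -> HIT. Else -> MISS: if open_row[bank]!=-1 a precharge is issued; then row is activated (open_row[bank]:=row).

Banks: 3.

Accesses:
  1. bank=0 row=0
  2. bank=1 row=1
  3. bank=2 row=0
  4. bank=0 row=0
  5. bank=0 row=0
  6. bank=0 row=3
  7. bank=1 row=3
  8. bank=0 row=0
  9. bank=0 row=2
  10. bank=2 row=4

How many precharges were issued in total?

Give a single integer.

Acc 1: bank0 row0 -> MISS (open row0); precharges=0
Acc 2: bank1 row1 -> MISS (open row1); precharges=0
Acc 3: bank2 row0 -> MISS (open row0); precharges=0
Acc 4: bank0 row0 -> HIT
Acc 5: bank0 row0 -> HIT
Acc 6: bank0 row3 -> MISS (open row3); precharges=1
Acc 7: bank1 row3 -> MISS (open row3); precharges=2
Acc 8: bank0 row0 -> MISS (open row0); precharges=3
Acc 9: bank0 row2 -> MISS (open row2); precharges=4
Acc 10: bank2 row4 -> MISS (open row4); precharges=5

Answer: 5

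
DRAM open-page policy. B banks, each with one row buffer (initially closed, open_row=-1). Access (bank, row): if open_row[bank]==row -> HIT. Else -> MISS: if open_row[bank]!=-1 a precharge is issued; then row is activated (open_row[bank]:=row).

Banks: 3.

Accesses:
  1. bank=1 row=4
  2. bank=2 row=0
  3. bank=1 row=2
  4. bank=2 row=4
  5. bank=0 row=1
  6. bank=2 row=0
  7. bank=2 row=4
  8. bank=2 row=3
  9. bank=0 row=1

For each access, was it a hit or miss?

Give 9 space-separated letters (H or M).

Acc 1: bank1 row4 -> MISS (open row4); precharges=0
Acc 2: bank2 row0 -> MISS (open row0); precharges=0
Acc 3: bank1 row2 -> MISS (open row2); precharges=1
Acc 4: bank2 row4 -> MISS (open row4); precharges=2
Acc 5: bank0 row1 -> MISS (open row1); precharges=2
Acc 6: bank2 row0 -> MISS (open row0); precharges=3
Acc 7: bank2 row4 -> MISS (open row4); precharges=4
Acc 8: bank2 row3 -> MISS (open row3); precharges=5
Acc 9: bank0 row1 -> HIT

Answer: M M M M M M M M H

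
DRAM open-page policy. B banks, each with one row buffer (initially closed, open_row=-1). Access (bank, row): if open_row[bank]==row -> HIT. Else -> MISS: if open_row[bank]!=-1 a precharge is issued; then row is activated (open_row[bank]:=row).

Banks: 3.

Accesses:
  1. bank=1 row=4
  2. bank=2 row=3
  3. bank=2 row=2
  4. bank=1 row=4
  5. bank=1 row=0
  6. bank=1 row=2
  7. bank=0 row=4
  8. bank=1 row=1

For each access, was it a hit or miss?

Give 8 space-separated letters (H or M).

Acc 1: bank1 row4 -> MISS (open row4); precharges=0
Acc 2: bank2 row3 -> MISS (open row3); precharges=0
Acc 3: bank2 row2 -> MISS (open row2); precharges=1
Acc 4: bank1 row4 -> HIT
Acc 5: bank1 row0 -> MISS (open row0); precharges=2
Acc 6: bank1 row2 -> MISS (open row2); precharges=3
Acc 7: bank0 row4 -> MISS (open row4); precharges=3
Acc 8: bank1 row1 -> MISS (open row1); precharges=4

Answer: M M M H M M M M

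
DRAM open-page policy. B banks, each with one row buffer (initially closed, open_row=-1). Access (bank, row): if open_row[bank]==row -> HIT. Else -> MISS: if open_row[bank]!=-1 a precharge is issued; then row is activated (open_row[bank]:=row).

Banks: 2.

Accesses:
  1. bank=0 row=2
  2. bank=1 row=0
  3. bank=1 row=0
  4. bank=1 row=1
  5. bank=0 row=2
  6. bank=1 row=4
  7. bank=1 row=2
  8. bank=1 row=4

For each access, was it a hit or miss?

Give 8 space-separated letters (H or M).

Answer: M M H M H M M M

Derivation:
Acc 1: bank0 row2 -> MISS (open row2); precharges=0
Acc 2: bank1 row0 -> MISS (open row0); precharges=0
Acc 3: bank1 row0 -> HIT
Acc 4: bank1 row1 -> MISS (open row1); precharges=1
Acc 5: bank0 row2 -> HIT
Acc 6: bank1 row4 -> MISS (open row4); precharges=2
Acc 7: bank1 row2 -> MISS (open row2); precharges=3
Acc 8: bank1 row4 -> MISS (open row4); precharges=4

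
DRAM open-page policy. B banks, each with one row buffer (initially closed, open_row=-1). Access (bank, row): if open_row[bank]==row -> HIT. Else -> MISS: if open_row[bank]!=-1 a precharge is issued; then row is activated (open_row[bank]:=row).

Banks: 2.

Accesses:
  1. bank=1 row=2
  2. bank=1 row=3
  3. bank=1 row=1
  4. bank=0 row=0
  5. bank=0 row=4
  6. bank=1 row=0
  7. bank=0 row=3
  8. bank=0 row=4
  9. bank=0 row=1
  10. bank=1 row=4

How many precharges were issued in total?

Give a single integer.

Acc 1: bank1 row2 -> MISS (open row2); precharges=0
Acc 2: bank1 row3 -> MISS (open row3); precharges=1
Acc 3: bank1 row1 -> MISS (open row1); precharges=2
Acc 4: bank0 row0 -> MISS (open row0); precharges=2
Acc 5: bank0 row4 -> MISS (open row4); precharges=3
Acc 6: bank1 row0 -> MISS (open row0); precharges=4
Acc 7: bank0 row3 -> MISS (open row3); precharges=5
Acc 8: bank0 row4 -> MISS (open row4); precharges=6
Acc 9: bank0 row1 -> MISS (open row1); precharges=7
Acc 10: bank1 row4 -> MISS (open row4); precharges=8

Answer: 8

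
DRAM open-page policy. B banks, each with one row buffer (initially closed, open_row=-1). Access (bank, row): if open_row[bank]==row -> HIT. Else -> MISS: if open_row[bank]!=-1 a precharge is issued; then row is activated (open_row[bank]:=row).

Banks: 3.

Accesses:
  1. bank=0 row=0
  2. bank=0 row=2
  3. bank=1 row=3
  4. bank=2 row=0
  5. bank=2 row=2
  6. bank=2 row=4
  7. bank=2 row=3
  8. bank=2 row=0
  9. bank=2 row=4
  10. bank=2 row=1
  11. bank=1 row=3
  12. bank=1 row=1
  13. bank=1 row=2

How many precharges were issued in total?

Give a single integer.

Answer: 9

Derivation:
Acc 1: bank0 row0 -> MISS (open row0); precharges=0
Acc 2: bank0 row2 -> MISS (open row2); precharges=1
Acc 3: bank1 row3 -> MISS (open row3); precharges=1
Acc 4: bank2 row0 -> MISS (open row0); precharges=1
Acc 5: bank2 row2 -> MISS (open row2); precharges=2
Acc 6: bank2 row4 -> MISS (open row4); precharges=3
Acc 7: bank2 row3 -> MISS (open row3); precharges=4
Acc 8: bank2 row0 -> MISS (open row0); precharges=5
Acc 9: bank2 row4 -> MISS (open row4); precharges=6
Acc 10: bank2 row1 -> MISS (open row1); precharges=7
Acc 11: bank1 row3 -> HIT
Acc 12: bank1 row1 -> MISS (open row1); precharges=8
Acc 13: bank1 row2 -> MISS (open row2); precharges=9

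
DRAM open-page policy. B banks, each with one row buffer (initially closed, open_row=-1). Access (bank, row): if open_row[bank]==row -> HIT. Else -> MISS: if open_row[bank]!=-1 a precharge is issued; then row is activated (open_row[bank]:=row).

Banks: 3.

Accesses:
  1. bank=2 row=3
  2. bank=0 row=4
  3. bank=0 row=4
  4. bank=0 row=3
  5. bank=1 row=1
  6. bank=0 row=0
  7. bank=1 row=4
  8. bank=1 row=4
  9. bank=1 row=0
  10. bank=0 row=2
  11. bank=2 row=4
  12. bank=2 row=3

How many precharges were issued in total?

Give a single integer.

Answer: 7

Derivation:
Acc 1: bank2 row3 -> MISS (open row3); precharges=0
Acc 2: bank0 row4 -> MISS (open row4); precharges=0
Acc 3: bank0 row4 -> HIT
Acc 4: bank0 row3 -> MISS (open row3); precharges=1
Acc 5: bank1 row1 -> MISS (open row1); precharges=1
Acc 6: bank0 row0 -> MISS (open row0); precharges=2
Acc 7: bank1 row4 -> MISS (open row4); precharges=3
Acc 8: bank1 row4 -> HIT
Acc 9: bank1 row0 -> MISS (open row0); precharges=4
Acc 10: bank0 row2 -> MISS (open row2); precharges=5
Acc 11: bank2 row4 -> MISS (open row4); precharges=6
Acc 12: bank2 row3 -> MISS (open row3); precharges=7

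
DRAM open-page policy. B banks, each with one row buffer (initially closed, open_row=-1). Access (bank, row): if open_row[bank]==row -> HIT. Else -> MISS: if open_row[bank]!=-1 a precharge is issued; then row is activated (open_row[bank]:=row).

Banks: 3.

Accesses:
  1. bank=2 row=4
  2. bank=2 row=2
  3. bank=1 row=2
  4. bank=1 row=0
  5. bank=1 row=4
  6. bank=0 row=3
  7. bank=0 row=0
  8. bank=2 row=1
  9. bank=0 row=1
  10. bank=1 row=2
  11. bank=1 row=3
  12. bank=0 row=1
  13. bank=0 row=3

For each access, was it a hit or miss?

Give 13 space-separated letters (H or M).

Acc 1: bank2 row4 -> MISS (open row4); precharges=0
Acc 2: bank2 row2 -> MISS (open row2); precharges=1
Acc 3: bank1 row2 -> MISS (open row2); precharges=1
Acc 4: bank1 row0 -> MISS (open row0); precharges=2
Acc 5: bank1 row4 -> MISS (open row4); precharges=3
Acc 6: bank0 row3 -> MISS (open row3); precharges=3
Acc 7: bank0 row0 -> MISS (open row0); precharges=4
Acc 8: bank2 row1 -> MISS (open row1); precharges=5
Acc 9: bank0 row1 -> MISS (open row1); precharges=6
Acc 10: bank1 row2 -> MISS (open row2); precharges=7
Acc 11: bank1 row3 -> MISS (open row3); precharges=8
Acc 12: bank0 row1 -> HIT
Acc 13: bank0 row3 -> MISS (open row3); precharges=9

Answer: M M M M M M M M M M M H M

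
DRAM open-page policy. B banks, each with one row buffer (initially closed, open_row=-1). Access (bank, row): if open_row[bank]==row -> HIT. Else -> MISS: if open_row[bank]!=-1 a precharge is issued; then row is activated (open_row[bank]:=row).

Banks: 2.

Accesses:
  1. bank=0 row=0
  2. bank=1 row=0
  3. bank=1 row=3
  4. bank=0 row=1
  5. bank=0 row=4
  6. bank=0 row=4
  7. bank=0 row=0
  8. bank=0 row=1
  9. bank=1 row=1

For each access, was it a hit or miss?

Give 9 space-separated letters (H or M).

Answer: M M M M M H M M M

Derivation:
Acc 1: bank0 row0 -> MISS (open row0); precharges=0
Acc 2: bank1 row0 -> MISS (open row0); precharges=0
Acc 3: bank1 row3 -> MISS (open row3); precharges=1
Acc 4: bank0 row1 -> MISS (open row1); precharges=2
Acc 5: bank0 row4 -> MISS (open row4); precharges=3
Acc 6: bank0 row4 -> HIT
Acc 7: bank0 row0 -> MISS (open row0); precharges=4
Acc 8: bank0 row1 -> MISS (open row1); precharges=5
Acc 9: bank1 row1 -> MISS (open row1); precharges=6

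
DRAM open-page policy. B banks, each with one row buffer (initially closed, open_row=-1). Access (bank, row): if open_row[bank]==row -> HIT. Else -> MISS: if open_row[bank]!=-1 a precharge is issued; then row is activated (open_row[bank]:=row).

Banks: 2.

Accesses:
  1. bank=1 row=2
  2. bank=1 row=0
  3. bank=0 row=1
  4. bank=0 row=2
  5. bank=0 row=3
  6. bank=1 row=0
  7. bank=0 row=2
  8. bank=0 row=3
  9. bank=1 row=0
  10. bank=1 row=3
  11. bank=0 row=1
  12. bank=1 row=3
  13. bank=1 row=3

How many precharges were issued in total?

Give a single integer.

Acc 1: bank1 row2 -> MISS (open row2); precharges=0
Acc 2: bank1 row0 -> MISS (open row0); precharges=1
Acc 3: bank0 row1 -> MISS (open row1); precharges=1
Acc 4: bank0 row2 -> MISS (open row2); precharges=2
Acc 5: bank0 row3 -> MISS (open row3); precharges=3
Acc 6: bank1 row0 -> HIT
Acc 7: bank0 row2 -> MISS (open row2); precharges=4
Acc 8: bank0 row3 -> MISS (open row3); precharges=5
Acc 9: bank1 row0 -> HIT
Acc 10: bank1 row3 -> MISS (open row3); precharges=6
Acc 11: bank0 row1 -> MISS (open row1); precharges=7
Acc 12: bank1 row3 -> HIT
Acc 13: bank1 row3 -> HIT

Answer: 7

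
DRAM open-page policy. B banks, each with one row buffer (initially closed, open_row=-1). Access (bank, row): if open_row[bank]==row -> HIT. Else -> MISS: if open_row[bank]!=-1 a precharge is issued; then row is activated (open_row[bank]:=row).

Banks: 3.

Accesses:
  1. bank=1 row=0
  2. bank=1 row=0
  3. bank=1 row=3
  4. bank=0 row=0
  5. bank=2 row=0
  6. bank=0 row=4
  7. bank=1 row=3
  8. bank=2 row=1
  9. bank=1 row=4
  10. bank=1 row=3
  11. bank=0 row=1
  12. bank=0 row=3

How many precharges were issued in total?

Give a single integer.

Acc 1: bank1 row0 -> MISS (open row0); precharges=0
Acc 2: bank1 row0 -> HIT
Acc 3: bank1 row3 -> MISS (open row3); precharges=1
Acc 4: bank0 row0 -> MISS (open row0); precharges=1
Acc 5: bank2 row0 -> MISS (open row0); precharges=1
Acc 6: bank0 row4 -> MISS (open row4); precharges=2
Acc 7: bank1 row3 -> HIT
Acc 8: bank2 row1 -> MISS (open row1); precharges=3
Acc 9: bank1 row4 -> MISS (open row4); precharges=4
Acc 10: bank1 row3 -> MISS (open row3); precharges=5
Acc 11: bank0 row1 -> MISS (open row1); precharges=6
Acc 12: bank0 row3 -> MISS (open row3); precharges=7

Answer: 7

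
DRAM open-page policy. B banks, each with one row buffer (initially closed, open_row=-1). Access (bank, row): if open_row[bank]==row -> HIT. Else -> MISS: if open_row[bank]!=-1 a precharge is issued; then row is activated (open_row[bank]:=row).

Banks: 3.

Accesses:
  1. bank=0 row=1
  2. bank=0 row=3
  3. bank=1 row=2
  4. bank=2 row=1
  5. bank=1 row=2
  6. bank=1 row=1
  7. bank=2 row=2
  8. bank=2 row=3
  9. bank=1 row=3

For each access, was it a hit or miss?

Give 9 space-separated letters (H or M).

Acc 1: bank0 row1 -> MISS (open row1); precharges=0
Acc 2: bank0 row3 -> MISS (open row3); precharges=1
Acc 3: bank1 row2 -> MISS (open row2); precharges=1
Acc 4: bank2 row1 -> MISS (open row1); precharges=1
Acc 5: bank1 row2 -> HIT
Acc 6: bank1 row1 -> MISS (open row1); precharges=2
Acc 7: bank2 row2 -> MISS (open row2); precharges=3
Acc 8: bank2 row3 -> MISS (open row3); precharges=4
Acc 9: bank1 row3 -> MISS (open row3); precharges=5

Answer: M M M M H M M M M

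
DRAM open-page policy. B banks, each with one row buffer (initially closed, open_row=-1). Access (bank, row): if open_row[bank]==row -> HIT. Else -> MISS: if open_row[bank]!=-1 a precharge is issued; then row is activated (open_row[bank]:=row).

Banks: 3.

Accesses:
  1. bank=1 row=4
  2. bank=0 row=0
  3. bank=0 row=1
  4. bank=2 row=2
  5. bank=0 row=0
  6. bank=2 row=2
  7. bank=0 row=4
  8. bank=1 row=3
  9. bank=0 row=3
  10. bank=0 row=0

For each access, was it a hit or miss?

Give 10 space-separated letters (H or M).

Acc 1: bank1 row4 -> MISS (open row4); precharges=0
Acc 2: bank0 row0 -> MISS (open row0); precharges=0
Acc 3: bank0 row1 -> MISS (open row1); precharges=1
Acc 4: bank2 row2 -> MISS (open row2); precharges=1
Acc 5: bank0 row0 -> MISS (open row0); precharges=2
Acc 6: bank2 row2 -> HIT
Acc 7: bank0 row4 -> MISS (open row4); precharges=3
Acc 8: bank1 row3 -> MISS (open row3); precharges=4
Acc 9: bank0 row3 -> MISS (open row3); precharges=5
Acc 10: bank0 row0 -> MISS (open row0); precharges=6

Answer: M M M M M H M M M M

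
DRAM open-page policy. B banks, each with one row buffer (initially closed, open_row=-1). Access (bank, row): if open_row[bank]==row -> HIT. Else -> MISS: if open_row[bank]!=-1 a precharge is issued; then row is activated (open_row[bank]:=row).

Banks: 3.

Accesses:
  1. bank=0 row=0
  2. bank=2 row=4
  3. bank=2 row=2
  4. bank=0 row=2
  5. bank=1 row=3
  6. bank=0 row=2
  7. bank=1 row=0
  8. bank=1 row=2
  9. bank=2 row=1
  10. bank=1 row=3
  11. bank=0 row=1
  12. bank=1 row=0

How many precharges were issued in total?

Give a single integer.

Acc 1: bank0 row0 -> MISS (open row0); precharges=0
Acc 2: bank2 row4 -> MISS (open row4); precharges=0
Acc 3: bank2 row2 -> MISS (open row2); precharges=1
Acc 4: bank0 row2 -> MISS (open row2); precharges=2
Acc 5: bank1 row3 -> MISS (open row3); precharges=2
Acc 6: bank0 row2 -> HIT
Acc 7: bank1 row0 -> MISS (open row0); precharges=3
Acc 8: bank1 row2 -> MISS (open row2); precharges=4
Acc 9: bank2 row1 -> MISS (open row1); precharges=5
Acc 10: bank1 row3 -> MISS (open row3); precharges=6
Acc 11: bank0 row1 -> MISS (open row1); precharges=7
Acc 12: bank1 row0 -> MISS (open row0); precharges=8

Answer: 8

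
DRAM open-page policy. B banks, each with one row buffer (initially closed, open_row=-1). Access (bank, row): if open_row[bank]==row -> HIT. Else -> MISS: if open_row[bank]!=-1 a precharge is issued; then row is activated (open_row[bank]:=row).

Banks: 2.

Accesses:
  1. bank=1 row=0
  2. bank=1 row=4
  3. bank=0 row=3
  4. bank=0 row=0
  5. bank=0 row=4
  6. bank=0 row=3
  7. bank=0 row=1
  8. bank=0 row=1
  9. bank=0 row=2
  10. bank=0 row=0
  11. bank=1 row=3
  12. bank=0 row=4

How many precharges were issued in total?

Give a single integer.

Acc 1: bank1 row0 -> MISS (open row0); precharges=0
Acc 2: bank1 row4 -> MISS (open row4); precharges=1
Acc 3: bank0 row3 -> MISS (open row3); precharges=1
Acc 4: bank0 row0 -> MISS (open row0); precharges=2
Acc 5: bank0 row4 -> MISS (open row4); precharges=3
Acc 6: bank0 row3 -> MISS (open row3); precharges=4
Acc 7: bank0 row1 -> MISS (open row1); precharges=5
Acc 8: bank0 row1 -> HIT
Acc 9: bank0 row2 -> MISS (open row2); precharges=6
Acc 10: bank0 row0 -> MISS (open row0); precharges=7
Acc 11: bank1 row3 -> MISS (open row3); precharges=8
Acc 12: bank0 row4 -> MISS (open row4); precharges=9

Answer: 9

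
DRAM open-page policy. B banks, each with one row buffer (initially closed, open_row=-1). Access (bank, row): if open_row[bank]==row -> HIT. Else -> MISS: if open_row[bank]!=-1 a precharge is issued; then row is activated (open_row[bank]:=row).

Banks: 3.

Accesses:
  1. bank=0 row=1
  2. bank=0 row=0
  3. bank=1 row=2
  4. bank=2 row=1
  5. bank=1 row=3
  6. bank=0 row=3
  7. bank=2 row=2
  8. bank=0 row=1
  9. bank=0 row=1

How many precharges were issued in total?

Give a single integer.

Acc 1: bank0 row1 -> MISS (open row1); precharges=0
Acc 2: bank0 row0 -> MISS (open row0); precharges=1
Acc 3: bank1 row2 -> MISS (open row2); precharges=1
Acc 4: bank2 row1 -> MISS (open row1); precharges=1
Acc 5: bank1 row3 -> MISS (open row3); precharges=2
Acc 6: bank0 row3 -> MISS (open row3); precharges=3
Acc 7: bank2 row2 -> MISS (open row2); precharges=4
Acc 8: bank0 row1 -> MISS (open row1); precharges=5
Acc 9: bank0 row1 -> HIT

Answer: 5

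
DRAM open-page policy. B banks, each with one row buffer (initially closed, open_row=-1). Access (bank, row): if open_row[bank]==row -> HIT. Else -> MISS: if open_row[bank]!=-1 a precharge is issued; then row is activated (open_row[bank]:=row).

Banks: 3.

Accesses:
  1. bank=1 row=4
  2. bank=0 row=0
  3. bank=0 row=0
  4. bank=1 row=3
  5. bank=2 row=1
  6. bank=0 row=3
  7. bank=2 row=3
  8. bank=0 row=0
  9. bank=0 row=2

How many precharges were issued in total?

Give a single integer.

Answer: 5

Derivation:
Acc 1: bank1 row4 -> MISS (open row4); precharges=0
Acc 2: bank0 row0 -> MISS (open row0); precharges=0
Acc 3: bank0 row0 -> HIT
Acc 4: bank1 row3 -> MISS (open row3); precharges=1
Acc 5: bank2 row1 -> MISS (open row1); precharges=1
Acc 6: bank0 row3 -> MISS (open row3); precharges=2
Acc 7: bank2 row3 -> MISS (open row3); precharges=3
Acc 8: bank0 row0 -> MISS (open row0); precharges=4
Acc 9: bank0 row2 -> MISS (open row2); precharges=5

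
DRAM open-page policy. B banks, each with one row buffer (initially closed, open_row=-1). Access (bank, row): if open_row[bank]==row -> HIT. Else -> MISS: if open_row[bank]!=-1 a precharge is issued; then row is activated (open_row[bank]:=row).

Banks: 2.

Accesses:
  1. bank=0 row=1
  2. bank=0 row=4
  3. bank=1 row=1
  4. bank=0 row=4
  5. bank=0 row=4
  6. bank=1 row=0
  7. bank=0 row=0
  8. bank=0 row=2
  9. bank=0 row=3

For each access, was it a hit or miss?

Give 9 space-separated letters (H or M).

Acc 1: bank0 row1 -> MISS (open row1); precharges=0
Acc 2: bank0 row4 -> MISS (open row4); precharges=1
Acc 3: bank1 row1 -> MISS (open row1); precharges=1
Acc 4: bank0 row4 -> HIT
Acc 5: bank0 row4 -> HIT
Acc 6: bank1 row0 -> MISS (open row0); precharges=2
Acc 7: bank0 row0 -> MISS (open row0); precharges=3
Acc 8: bank0 row2 -> MISS (open row2); precharges=4
Acc 9: bank0 row3 -> MISS (open row3); precharges=5

Answer: M M M H H M M M M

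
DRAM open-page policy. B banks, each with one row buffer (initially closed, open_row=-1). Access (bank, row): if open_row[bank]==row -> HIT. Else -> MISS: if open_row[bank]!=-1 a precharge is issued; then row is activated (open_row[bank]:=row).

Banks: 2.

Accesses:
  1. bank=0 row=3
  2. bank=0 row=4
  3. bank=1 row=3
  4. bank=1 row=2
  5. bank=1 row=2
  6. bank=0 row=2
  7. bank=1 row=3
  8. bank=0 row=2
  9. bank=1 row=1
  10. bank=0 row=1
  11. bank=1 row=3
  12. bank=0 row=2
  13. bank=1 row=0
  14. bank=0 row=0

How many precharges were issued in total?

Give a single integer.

Answer: 10

Derivation:
Acc 1: bank0 row3 -> MISS (open row3); precharges=0
Acc 2: bank0 row4 -> MISS (open row4); precharges=1
Acc 3: bank1 row3 -> MISS (open row3); precharges=1
Acc 4: bank1 row2 -> MISS (open row2); precharges=2
Acc 5: bank1 row2 -> HIT
Acc 6: bank0 row2 -> MISS (open row2); precharges=3
Acc 7: bank1 row3 -> MISS (open row3); precharges=4
Acc 8: bank0 row2 -> HIT
Acc 9: bank1 row1 -> MISS (open row1); precharges=5
Acc 10: bank0 row1 -> MISS (open row1); precharges=6
Acc 11: bank1 row3 -> MISS (open row3); precharges=7
Acc 12: bank0 row2 -> MISS (open row2); precharges=8
Acc 13: bank1 row0 -> MISS (open row0); precharges=9
Acc 14: bank0 row0 -> MISS (open row0); precharges=10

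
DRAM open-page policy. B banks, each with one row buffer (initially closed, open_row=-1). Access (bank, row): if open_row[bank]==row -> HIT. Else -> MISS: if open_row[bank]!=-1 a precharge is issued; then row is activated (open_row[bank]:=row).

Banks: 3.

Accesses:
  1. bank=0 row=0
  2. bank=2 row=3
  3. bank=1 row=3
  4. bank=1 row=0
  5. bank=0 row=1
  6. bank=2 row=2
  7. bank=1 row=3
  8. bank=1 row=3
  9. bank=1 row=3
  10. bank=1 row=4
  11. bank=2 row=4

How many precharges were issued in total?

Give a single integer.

Acc 1: bank0 row0 -> MISS (open row0); precharges=0
Acc 2: bank2 row3 -> MISS (open row3); precharges=0
Acc 3: bank1 row3 -> MISS (open row3); precharges=0
Acc 4: bank1 row0 -> MISS (open row0); precharges=1
Acc 5: bank0 row1 -> MISS (open row1); precharges=2
Acc 6: bank2 row2 -> MISS (open row2); precharges=3
Acc 7: bank1 row3 -> MISS (open row3); precharges=4
Acc 8: bank1 row3 -> HIT
Acc 9: bank1 row3 -> HIT
Acc 10: bank1 row4 -> MISS (open row4); precharges=5
Acc 11: bank2 row4 -> MISS (open row4); precharges=6

Answer: 6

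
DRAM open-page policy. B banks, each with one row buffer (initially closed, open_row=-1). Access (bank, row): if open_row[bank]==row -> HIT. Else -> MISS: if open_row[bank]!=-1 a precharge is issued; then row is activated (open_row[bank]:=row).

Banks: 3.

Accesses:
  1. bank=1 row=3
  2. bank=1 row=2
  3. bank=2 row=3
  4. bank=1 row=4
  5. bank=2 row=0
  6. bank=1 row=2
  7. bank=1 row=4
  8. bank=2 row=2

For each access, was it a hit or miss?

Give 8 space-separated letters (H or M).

Acc 1: bank1 row3 -> MISS (open row3); precharges=0
Acc 2: bank1 row2 -> MISS (open row2); precharges=1
Acc 3: bank2 row3 -> MISS (open row3); precharges=1
Acc 4: bank1 row4 -> MISS (open row4); precharges=2
Acc 5: bank2 row0 -> MISS (open row0); precharges=3
Acc 6: bank1 row2 -> MISS (open row2); precharges=4
Acc 7: bank1 row4 -> MISS (open row4); precharges=5
Acc 8: bank2 row2 -> MISS (open row2); precharges=6

Answer: M M M M M M M M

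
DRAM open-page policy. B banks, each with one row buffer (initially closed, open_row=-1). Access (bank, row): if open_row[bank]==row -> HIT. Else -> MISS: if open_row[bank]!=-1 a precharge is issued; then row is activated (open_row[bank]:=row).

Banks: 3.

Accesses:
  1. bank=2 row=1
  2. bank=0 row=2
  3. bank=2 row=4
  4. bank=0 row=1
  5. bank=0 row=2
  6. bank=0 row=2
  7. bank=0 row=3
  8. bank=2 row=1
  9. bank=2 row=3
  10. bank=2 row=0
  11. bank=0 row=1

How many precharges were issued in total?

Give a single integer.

Answer: 8

Derivation:
Acc 1: bank2 row1 -> MISS (open row1); precharges=0
Acc 2: bank0 row2 -> MISS (open row2); precharges=0
Acc 3: bank2 row4 -> MISS (open row4); precharges=1
Acc 4: bank0 row1 -> MISS (open row1); precharges=2
Acc 5: bank0 row2 -> MISS (open row2); precharges=3
Acc 6: bank0 row2 -> HIT
Acc 7: bank0 row3 -> MISS (open row3); precharges=4
Acc 8: bank2 row1 -> MISS (open row1); precharges=5
Acc 9: bank2 row3 -> MISS (open row3); precharges=6
Acc 10: bank2 row0 -> MISS (open row0); precharges=7
Acc 11: bank0 row1 -> MISS (open row1); precharges=8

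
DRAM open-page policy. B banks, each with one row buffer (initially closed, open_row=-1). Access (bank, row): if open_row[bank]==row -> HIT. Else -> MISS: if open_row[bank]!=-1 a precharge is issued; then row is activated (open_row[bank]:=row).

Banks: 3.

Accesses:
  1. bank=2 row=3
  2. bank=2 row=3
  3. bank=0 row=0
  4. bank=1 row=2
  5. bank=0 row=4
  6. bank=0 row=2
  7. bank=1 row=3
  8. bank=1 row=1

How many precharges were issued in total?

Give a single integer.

Answer: 4

Derivation:
Acc 1: bank2 row3 -> MISS (open row3); precharges=0
Acc 2: bank2 row3 -> HIT
Acc 3: bank0 row0 -> MISS (open row0); precharges=0
Acc 4: bank1 row2 -> MISS (open row2); precharges=0
Acc 5: bank0 row4 -> MISS (open row4); precharges=1
Acc 6: bank0 row2 -> MISS (open row2); precharges=2
Acc 7: bank1 row3 -> MISS (open row3); precharges=3
Acc 8: bank1 row1 -> MISS (open row1); precharges=4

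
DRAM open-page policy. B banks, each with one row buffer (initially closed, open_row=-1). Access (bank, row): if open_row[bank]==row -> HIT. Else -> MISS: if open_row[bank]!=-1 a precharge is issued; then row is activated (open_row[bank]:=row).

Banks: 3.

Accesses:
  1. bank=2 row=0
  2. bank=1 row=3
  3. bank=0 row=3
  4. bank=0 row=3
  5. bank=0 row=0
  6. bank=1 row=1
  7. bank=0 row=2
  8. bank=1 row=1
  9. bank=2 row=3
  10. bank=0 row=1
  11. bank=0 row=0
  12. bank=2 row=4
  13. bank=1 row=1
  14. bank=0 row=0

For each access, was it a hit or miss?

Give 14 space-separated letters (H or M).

Acc 1: bank2 row0 -> MISS (open row0); precharges=0
Acc 2: bank1 row3 -> MISS (open row3); precharges=0
Acc 3: bank0 row3 -> MISS (open row3); precharges=0
Acc 4: bank0 row3 -> HIT
Acc 5: bank0 row0 -> MISS (open row0); precharges=1
Acc 6: bank1 row1 -> MISS (open row1); precharges=2
Acc 7: bank0 row2 -> MISS (open row2); precharges=3
Acc 8: bank1 row1 -> HIT
Acc 9: bank2 row3 -> MISS (open row3); precharges=4
Acc 10: bank0 row1 -> MISS (open row1); precharges=5
Acc 11: bank0 row0 -> MISS (open row0); precharges=6
Acc 12: bank2 row4 -> MISS (open row4); precharges=7
Acc 13: bank1 row1 -> HIT
Acc 14: bank0 row0 -> HIT

Answer: M M M H M M M H M M M M H H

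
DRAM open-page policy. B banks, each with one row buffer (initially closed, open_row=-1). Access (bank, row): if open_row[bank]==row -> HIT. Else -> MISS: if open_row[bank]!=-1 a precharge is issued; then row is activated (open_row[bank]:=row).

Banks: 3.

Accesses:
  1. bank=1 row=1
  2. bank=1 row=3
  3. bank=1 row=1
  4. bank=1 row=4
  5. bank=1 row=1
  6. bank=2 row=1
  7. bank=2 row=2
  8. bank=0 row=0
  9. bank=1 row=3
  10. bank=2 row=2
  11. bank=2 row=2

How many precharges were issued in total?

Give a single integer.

Acc 1: bank1 row1 -> MISS (open row1); precharges=0
Acc 2: bank1 row3 -> MISS (open row3); precharges=1
Acc 3: bank1 row1 -> MISS (open row1); precharges=2
Acc 4: bank1 row4 -> MISS (open row4); precharges=3
Acc 5: bank1 row1 -> MISS (open row1); precharges=4
Acc 6: bank2 row1 -> MISS (open row1); precharges=4
Acc 7: bank2 row2 -> MISS (open row2); precharges=5
Acc 8: bank0 row0 -> MISS (open row0); precharges=5
Acc 9: bank1 row3 -> MISS (open row3); precharges=6
Acc 10: bank2 row2 -> HIT
Acc 11: bank2 row2 -> HIT

Answer: 6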